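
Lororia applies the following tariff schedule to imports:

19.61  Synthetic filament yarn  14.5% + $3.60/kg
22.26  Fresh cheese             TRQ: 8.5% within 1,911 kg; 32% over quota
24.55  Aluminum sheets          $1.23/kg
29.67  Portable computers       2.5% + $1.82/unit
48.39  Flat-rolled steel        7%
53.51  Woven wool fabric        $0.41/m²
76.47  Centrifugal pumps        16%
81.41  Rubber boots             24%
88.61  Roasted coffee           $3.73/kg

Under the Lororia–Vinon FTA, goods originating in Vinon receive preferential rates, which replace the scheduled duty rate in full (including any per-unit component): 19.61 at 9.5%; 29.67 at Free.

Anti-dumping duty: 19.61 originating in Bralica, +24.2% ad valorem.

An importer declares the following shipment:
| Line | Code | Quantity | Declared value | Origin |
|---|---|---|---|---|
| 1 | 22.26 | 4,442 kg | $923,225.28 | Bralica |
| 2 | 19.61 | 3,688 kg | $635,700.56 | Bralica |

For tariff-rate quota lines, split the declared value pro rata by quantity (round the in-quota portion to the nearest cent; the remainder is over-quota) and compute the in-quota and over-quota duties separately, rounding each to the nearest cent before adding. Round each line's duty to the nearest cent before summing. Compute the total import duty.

$461,387.18

Line 1 (22.26, Bralica, 4,442 kg, $923,225.28):
Code 22.26 is under a tariff-rate quota (threshold 1,911 kg). In-quota: 1,911 kg at 8.5%; over-quota: 2,531 kg at 32%.
Pro-rata value split: in-quota = $923,225.28 × 1,911/4,442 = $397,182.24; over-quota = $923,225.28 − $397,182.24 = $526,043.04.
In-quota duty = $397,182.24 × 8.5% = $33,760.49. Over-quota duty = $526,043.04 × 32% = $168,333.77.
Line duty = $33,760.49 + $168,333.77 = $202,094.26.
Line 2 (19.61, Bralica, 3,688 kg, $635,700.56):
Base rate for 19.61 is 14.5% + $3.60/kg.
19.61 has an FTA preferential rate, but origin Bralica is not Vinon; base rate stands.
Additional duty on 19.61 from Bralica: +24.2%. Applied ad valorem rate: 14.5% + 24.2% = 38.7%.
Duty = $635,700.56 × 38.7% + 3,688 × $3.60 = $259,292.92.
Total = $202,094.26 + $259,292.92 = $461,387.18.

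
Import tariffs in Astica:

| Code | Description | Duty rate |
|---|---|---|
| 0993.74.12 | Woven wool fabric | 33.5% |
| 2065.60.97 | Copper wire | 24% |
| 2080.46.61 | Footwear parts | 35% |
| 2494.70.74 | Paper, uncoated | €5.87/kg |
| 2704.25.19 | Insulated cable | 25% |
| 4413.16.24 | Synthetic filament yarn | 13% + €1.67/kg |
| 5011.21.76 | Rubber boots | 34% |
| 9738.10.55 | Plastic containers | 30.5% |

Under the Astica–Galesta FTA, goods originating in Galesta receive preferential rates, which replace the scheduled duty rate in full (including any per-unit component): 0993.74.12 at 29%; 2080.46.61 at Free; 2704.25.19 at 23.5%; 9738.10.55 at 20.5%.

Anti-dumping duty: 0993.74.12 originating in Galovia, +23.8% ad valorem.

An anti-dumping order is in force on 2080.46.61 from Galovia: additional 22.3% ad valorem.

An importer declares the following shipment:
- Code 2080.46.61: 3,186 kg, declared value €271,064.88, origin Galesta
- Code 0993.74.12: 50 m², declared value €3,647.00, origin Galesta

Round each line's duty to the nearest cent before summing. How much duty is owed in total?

€1,057.63

Line 1 (2080.46.61, Galesta, 3,186 kg, €271,064.88):
Base rate for 2080.46.61 is 35%.
Origin Galesta qualifies under the Astica–Galesta agreement and 2080.46.61 is covered: preferential rate Free applies instead.
The additional-duty order on 2080.46.61 targets Galovia, not Galesta; it does not apply.
Duty = €271,064.88 × 0% = €0.00.
Line 2 (0993.74.12, Galesta, 50 m², €3,647.00):
Base rate for 0993.74.12 is 33.5%.
Origin Galesta qualifies under the Astica–Galesta agreement and 0993.74.12 is covered: preferential rate 29% applies instead.
The additional-duty order on 0993.74.12 targets Galovia, not Galesta; it does not apply.
Duty = €3,647.00 × 29% = €1,057.63.
Total = €0.00 + €1,057.63 = €1,057.63.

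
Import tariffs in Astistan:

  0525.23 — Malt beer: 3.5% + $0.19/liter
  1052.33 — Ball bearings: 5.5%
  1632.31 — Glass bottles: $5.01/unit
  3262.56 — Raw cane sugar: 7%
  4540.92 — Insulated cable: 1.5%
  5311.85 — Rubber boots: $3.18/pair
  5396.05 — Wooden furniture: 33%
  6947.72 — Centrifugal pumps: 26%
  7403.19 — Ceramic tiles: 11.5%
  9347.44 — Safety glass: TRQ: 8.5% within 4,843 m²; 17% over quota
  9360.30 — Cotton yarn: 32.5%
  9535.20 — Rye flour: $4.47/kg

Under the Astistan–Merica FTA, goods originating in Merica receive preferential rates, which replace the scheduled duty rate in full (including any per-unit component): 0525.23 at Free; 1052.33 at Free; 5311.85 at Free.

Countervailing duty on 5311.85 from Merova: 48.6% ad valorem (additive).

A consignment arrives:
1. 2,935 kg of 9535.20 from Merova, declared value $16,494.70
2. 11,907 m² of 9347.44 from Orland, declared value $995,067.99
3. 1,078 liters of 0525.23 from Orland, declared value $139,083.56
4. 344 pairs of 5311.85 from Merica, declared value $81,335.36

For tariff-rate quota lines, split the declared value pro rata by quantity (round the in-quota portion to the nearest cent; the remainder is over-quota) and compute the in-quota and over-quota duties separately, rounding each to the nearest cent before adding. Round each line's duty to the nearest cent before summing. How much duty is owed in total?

Line 1 (9535.20, Merova, 2,935 kg, $16,494.70):
Base rate for 9535.20 is $4.47/kg.
Duty = 2,935 × $4.47 = $13,119.45.
Line 2 (9347.44, Orland, 11,907 m², $995,067.99):
Code 9347.44 is under a tariff-rate quota (threshold 4,843 m²). In-quota: 4,843 m² at 8.5%; over-quota: 7,064 m² at 17%.
Pro-rata value split: in-quota = $995,067.99 × 4,843/11,907 = $404,729.51; over-quota = $995,067.99 − $404,729.51 = $590,338.48.
In-quota duty = $404,729.51 × 8.5% = $34,402.01. Over-quota duty = $590,338.48 × 17% = $100,357.54.
Line duty = $34,402.01 + $100,357.54 = $134,759.55.
Line 3 (0525.23, Orland, 1,078 liters, $139,083.56):
Base rate for 0525.23 is 3.5% + $0.19/liter.
0525.23 has an FTA preferential rate, but origin Orland is not Merica; base rate stands.
Duty = $139,083.56 × 3.5% + 1,078 × $0.19 = $5,072.74.
Line 4 (5311.85, Merica, 344 pairs, $81,335.36):
Base rate for 5311.85 is $3.18/pair.
Origin Merica qualifies under the Astistan–Merica agreement and 5311.85 is covered: preferential rate Free applies instead.
The additional-duty order on 5311.85 targets Merova, not Merica; it does not apply.
Duty = $81,335.36 × 0% = $0.00.
Total = $13,119.45 + $134,759.55 + $5,072.74 + $0.00 = $152,951.74.

$152,951.74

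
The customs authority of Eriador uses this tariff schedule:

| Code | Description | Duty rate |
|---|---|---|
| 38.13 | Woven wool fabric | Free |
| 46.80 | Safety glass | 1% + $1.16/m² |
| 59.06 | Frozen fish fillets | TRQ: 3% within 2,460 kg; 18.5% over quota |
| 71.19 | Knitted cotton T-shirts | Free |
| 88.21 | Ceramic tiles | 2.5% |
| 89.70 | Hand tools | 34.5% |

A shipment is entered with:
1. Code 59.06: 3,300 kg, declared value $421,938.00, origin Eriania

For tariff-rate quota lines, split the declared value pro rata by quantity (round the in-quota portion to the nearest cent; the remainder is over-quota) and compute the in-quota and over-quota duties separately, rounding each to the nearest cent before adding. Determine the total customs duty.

Line 1 (59.06, Eriania, 3,300 kg, $421,938.00):
Code 59.06 is under a tariff-rate quota (threshold 2,460 kg). In-quota: 2,460 kg at 3%; over-quota: 840 kg at 18.5%.
Pro-rata value split: in-quota = $421,938.00 × 2,460/3,300 = $314,535.60; over-quota = $421,938.00 − $314,535.60 = $107,402.40.
In-quota duty = $314,535.60 × 3% = $9,436.07. Over-quota duty = $107,402.40 × 18.5% = $19,869.44.
Line duty = $9,436.07 + $19,869.44 = $29,305.51.

$29,305.51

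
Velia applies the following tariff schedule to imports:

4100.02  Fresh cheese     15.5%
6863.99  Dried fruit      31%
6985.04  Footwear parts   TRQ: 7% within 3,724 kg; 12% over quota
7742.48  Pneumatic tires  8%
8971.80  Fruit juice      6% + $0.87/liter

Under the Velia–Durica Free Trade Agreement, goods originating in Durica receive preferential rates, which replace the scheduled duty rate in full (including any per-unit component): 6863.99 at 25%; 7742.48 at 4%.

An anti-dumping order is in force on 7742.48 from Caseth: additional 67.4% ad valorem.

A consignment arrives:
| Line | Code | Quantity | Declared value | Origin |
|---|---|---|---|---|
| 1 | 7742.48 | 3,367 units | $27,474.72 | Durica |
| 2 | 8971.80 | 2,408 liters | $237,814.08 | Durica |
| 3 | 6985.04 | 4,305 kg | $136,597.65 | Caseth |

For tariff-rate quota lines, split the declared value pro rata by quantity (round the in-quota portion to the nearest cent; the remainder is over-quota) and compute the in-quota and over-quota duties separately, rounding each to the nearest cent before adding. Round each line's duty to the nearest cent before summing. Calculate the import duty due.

Line 1 (7742.48, Durica, 3,367 units, $27,474.72):
Base rate for 7742.48 is 8%.
Origin Durica qualifies under the Velia–Durica agreement and 7742.48 is covered: preferential rate 4% applies instead.
The additional-duty order on 7742.48 targets Caseth, not Durica; it does not apply.
Duty = $27,474.72 × 4% = $1,098.99.
Line 2 (8971.80, Durica, 2,408 liters, $237,814.08):
Base rate for 8971.80 is 6% + $0.87/liter.
Origin Durica is the FTA partner but 8971.80 is not on the preference list; base rate stands.
Duty = $237,814.08 × 6% + 2,408 × $0.87 = $16,363.80.
Line 3 (6985.04, Caseth, 4,305 kg, $136,597.65):
Code 6985.04 is under a tariff-rate quota (threshold 3,724 kg). In-quota: 3,724 kg at 7%; over-quota: 581 kg at 12%.
Pro-rata value split: in-quota = $136,597.65 × 3,724/4,305 = $118,162.52; over-quota = $136,597.65 − $118,162.52 = $18,435.13.
In-quota duty = $118,162.52 × 7% = $8,271.38. Over-quota duty = $18,435.13 × 12% = $2,212.22.
Line duty = $8,271.38 + $2,212.22 = $10,483.60.
Total = $1,098.99 + $16,363.80 + $10,483.60 = $27,946.39.

$27,946.39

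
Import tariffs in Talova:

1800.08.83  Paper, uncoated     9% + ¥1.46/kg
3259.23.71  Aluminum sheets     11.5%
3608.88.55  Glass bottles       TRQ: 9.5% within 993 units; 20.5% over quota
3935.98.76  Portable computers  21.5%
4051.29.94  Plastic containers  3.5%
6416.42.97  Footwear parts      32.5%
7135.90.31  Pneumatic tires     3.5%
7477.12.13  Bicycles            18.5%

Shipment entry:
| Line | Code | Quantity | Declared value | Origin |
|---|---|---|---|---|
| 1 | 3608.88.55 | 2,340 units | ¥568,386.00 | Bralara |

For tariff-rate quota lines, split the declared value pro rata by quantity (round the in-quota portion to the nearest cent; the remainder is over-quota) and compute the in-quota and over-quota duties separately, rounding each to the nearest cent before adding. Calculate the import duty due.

Line 1 (3608.88.55, Bralara, 2,340 units, ¥568,386.00):
Code 3608.88.55 is under a tariff-rate quota (threshold 993 units). In-quota: 993 units at 9.5%; over-quota: 1,347 units at 20.5%.
Pro-rata value split: in-quota = ¥568,386.00 × 993/2,340 = ¥241,199.70; over-quota = ¥568,386.00 − ¥241,199.70 = ¥327,186.30.
In-quota duty = ¥241,199.70 × 9.5% = ¥22,913.97. Over-quota duty = ¥327,186.30 × 20.5% = ¥67,073.19.
Line duty = ¥22,913.97 + ¥67,073.19 = ¥89,987.16.

¥89,987.16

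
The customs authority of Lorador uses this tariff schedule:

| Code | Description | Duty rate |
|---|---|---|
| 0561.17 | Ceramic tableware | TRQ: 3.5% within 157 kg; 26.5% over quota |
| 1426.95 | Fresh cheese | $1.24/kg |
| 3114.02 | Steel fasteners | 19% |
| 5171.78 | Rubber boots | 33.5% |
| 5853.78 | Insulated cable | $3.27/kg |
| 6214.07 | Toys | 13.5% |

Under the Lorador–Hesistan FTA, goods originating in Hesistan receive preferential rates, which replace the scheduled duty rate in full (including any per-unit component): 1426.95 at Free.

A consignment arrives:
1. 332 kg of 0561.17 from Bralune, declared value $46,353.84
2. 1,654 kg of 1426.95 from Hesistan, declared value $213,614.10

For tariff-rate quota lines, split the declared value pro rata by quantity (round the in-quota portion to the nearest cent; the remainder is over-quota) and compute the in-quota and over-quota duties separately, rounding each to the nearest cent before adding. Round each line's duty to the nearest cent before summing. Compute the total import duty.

Line 1 (0561.17, Bralune, 332 kg, $46,353.84):
Code 0561.17 is under a tariff-rate quota (threshold 157 kg). In-quota: 157 kg at 3.5%; over-quota: 175 kg at 26.5%.
Pro-rata value split: in-quota = $46,353.84 × 157/332 = $21,920.34; over-quota = $46,353.84 − $21,920.34 = $24,433.50.
In-quota duty = $21,920.34 × 3.5% = $767.21. Over-quota duty = $24,433.50 × 26.5% = $6,474.88.
Line duty = $767.21 + $6,474.88 = $7,242.09.
Line 2 (1426.95, Hesistan, 1,654 kg, $213,614.10):
Base rate for 1426.95 is $1.24/kg.
Origin Hesistan qualifies under the Lorador–Hesistan agreement and 1426.95 is covered: preferential rate Free applies instead.
Duty = $213,614.10 × 0% = $0.00.
Total = $7,242.09 + $0.00 = $7,242.09.

$7,242.09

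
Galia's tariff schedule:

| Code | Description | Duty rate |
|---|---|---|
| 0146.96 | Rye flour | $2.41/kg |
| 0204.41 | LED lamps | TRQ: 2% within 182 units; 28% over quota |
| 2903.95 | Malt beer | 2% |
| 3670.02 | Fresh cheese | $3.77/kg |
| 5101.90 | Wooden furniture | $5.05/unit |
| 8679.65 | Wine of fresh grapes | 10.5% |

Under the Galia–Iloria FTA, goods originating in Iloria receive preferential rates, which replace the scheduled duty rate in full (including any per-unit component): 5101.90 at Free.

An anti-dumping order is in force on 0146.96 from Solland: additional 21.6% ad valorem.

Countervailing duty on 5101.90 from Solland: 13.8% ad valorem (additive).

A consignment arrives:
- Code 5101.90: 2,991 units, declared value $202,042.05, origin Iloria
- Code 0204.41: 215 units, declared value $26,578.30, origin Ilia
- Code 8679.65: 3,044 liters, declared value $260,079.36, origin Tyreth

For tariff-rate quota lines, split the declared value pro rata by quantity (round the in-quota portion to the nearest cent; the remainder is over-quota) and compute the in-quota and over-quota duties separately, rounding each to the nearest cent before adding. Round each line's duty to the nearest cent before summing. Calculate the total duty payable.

Line 1 (5101.90, Iloria, 2,991 units, $202,042.05):
Base rate for 5101.90 is $5.05/unit.
Origin Iloria qualifies under the Galia–Iloria agreement and 5101.90 is covered: preferential rate Free applies instead.
The additional-duty order on 5101.90 targets Solland, not Iloria; it does not apply.
Duty = $202,042.05 × 0% = $0.00.
Line 2 (0204.41, Ilia, 215 units, $26,578.30):
Code 0204.41 is under a tariff-rate quota (threshold 182 units). In-quota: 182 units at 2%; over-quota: 33 units at 28%.
Pro-rata value split: in-quota = $26,578.30 × 182/215 = $22,498.84; over-quota = $26,578.30 − $22,498.84 = $4,079.46.
In-quota duty = $22,498.84 × 2% = $449.98. Over-quota duty = $4,079.46 × 28% = $1,142.25.
Line duty = $449.98 + $1,142.25 = $1,592.23.
Line 3 (8679.65, Tyreth, 3,044 liters, $260,079.36):
Base rate for 8679.65 is 10.5%.
Duty = $260,079.36 × 10.5% = $27,308.33.
Total = $0.00 + $1,592.23 + $27,308.33 = $28,900.56.

$28,900.56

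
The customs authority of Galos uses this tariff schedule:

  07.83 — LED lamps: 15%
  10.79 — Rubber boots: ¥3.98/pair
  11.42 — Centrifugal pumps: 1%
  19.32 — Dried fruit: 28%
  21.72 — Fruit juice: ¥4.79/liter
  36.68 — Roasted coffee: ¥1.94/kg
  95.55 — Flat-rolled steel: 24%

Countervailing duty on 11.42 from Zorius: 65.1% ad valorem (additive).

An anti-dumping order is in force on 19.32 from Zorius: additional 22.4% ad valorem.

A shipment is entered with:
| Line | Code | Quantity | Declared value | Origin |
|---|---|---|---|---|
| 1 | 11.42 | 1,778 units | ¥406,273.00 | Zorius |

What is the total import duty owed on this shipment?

¥268,546.45

Line 1 (11.42, Zorius, 1,778 units, ¥406,273.00):
Base rate for 11.42 is 1%.
Additional duty on 11.42 from Zorius: +65.1%. Applied ad valorem rate: 1% + 65.1% = 66.1%.
Duty = ¥406,273.00 × 66.1% = ¥268,546.45.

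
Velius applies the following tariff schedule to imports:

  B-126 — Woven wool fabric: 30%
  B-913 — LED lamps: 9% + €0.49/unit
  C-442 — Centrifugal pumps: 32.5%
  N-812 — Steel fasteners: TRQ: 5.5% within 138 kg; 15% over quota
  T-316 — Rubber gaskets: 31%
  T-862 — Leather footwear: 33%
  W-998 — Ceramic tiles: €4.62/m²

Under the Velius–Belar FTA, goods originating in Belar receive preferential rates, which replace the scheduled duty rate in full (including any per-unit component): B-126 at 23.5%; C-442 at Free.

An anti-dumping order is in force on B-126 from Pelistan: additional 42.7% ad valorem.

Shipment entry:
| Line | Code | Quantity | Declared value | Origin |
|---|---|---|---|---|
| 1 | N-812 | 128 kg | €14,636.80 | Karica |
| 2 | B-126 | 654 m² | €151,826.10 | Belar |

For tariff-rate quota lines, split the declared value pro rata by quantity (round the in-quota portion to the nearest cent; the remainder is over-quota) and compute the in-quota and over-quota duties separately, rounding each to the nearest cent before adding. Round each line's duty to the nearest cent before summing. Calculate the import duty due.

Line 1 (N-812, Karica, 128 kg, €14,636.80):
Code N-812 is under a tariff-rate quota (threshold 138 kg). Quantity 128 kg is within the quota, so the in-quota rate 5.5% applies to the full value.
Duty = €14,636.80 × 5.5% = €805.02.
Line 2 (B-126, Belar, 654 m², €151,826.10):
Base rate for B-126 is 30%.
Origin Belar qualifies under the Velius–Belar agreement and B-126 is covered: preferential rate 23.5% applies instead.
The additional-duty order on B-126 targets Pelistan, not Belar; it does not apply.
Duty = €151,826.10 × 23.5% = €35,679.13.
Total = €805.02 + €35,679.13 = €36,484.15.

€36,484.15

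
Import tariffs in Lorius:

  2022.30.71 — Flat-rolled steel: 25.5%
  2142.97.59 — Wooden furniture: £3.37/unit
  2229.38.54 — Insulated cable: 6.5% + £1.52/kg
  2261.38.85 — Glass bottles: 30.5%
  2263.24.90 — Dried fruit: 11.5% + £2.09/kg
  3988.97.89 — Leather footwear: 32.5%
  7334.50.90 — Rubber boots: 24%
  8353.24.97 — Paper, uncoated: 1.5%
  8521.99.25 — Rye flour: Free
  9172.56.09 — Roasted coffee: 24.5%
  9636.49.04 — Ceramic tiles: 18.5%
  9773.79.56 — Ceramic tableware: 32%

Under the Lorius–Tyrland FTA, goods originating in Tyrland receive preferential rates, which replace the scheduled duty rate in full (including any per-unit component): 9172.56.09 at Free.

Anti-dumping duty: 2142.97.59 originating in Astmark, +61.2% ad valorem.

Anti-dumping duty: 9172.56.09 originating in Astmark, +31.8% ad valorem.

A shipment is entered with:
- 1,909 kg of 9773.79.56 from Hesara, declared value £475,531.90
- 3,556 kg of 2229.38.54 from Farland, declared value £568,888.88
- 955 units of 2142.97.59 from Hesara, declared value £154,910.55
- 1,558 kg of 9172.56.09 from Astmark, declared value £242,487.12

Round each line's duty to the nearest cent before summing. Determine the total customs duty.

Line 1 (9773.79.56, Hesara, 1,909 kg, £475,531.90):
Base rate for 9773.79.56 is 32%.
Duty = £475,531.90 × 32% = £152,170.21.
Line 2 (2229.38.54, Farland, 3,556 kg, £568,888.88):
Base rate for 2229.38.54 is 6.5% + £1.52/kg.
Duty = £568,888.88 × 6.5% + 3,556 × £1.52 = £42,382.90.
Line 3 (2142.97.59, Hesara, 955 units, £154,910.55):
Base rate for 2142.97.59 is £3.37/unit.
The additional-duty order on 2142.97.59 targets Astmark, not Hesara; it does not apply.
Duty = 955 × £3.37 = £3,218.35.
Line 4 (9172.56.09, Astmark, 1,558 kg, £242,487.12):
Base rate for 9172.56.09 is 24.5%.
9172.56.09 has an FTA preferential rate, but origin Astmark is not Tyrland; base rate stands.
Additional duty on 9172.56.09 from Astmark: +31.8%. Applied ad valorem rate: 24.5% + 31.8% = 56.3%.
Duty = £242,487.12 × 56.3% = £136,520.25.
Total = £152,170.21 + £42,382.90 + £3,218.35 + £136,520.25 = £334,291.71.

£334,291.71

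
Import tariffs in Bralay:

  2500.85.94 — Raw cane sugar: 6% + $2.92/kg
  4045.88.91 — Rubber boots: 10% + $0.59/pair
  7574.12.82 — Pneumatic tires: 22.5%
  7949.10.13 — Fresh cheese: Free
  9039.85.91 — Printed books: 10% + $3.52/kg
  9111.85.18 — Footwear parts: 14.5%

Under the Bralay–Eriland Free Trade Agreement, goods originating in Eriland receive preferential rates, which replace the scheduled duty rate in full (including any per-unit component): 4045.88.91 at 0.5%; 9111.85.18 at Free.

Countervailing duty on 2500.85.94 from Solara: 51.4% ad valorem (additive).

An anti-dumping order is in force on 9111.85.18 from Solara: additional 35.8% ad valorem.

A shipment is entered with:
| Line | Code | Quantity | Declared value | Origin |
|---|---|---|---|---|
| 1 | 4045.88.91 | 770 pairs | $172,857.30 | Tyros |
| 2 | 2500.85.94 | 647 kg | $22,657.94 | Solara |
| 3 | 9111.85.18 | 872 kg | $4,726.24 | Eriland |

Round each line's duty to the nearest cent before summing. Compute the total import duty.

$32,634.93

Line 1 (4045.88.91, Tyros, 770 pairs, $172,857.30):
Base rate for 4045.88.91 is 10% + $0.59/pair.
4045.88.91 has an FTA preferential rate, but origin Tyros is not Eriland; base rate stands.
Duty = $172,857.30 × 10% + 770 × $0.59 = $17,740.03.
Line 2 (2500.85.94, Solara, 647 kg, $22,657.94):
Base rate for 2500.85.94 is 6% + $2.92/kg.
Additional duty on 2500.85.94 from Solara: +51.4%. Applied ad valorem rate: 6% + 51.4% = 57.4%.
Duty = $22,657.94 × 57.4% + 647 × $2.92 = $14,894.90.
Line 3 (9111.85.18, Eriland, 872 kg, $4,726.24):
Base rate for 9111.85.18 is 14.5%.
Origin Eriland qualifies under the Bralay–Eriland agreement and 9111.85.18 is covered: preferential rate Free applies instead.
The additional-duty order on 9111.85.18 targets Solara, not Eriland; it does not apply.
Duty = $4,726.24 × 0% = $0.00.
Total = $17,740.03 + $14,894.90 + $0.00 = $32,634.93.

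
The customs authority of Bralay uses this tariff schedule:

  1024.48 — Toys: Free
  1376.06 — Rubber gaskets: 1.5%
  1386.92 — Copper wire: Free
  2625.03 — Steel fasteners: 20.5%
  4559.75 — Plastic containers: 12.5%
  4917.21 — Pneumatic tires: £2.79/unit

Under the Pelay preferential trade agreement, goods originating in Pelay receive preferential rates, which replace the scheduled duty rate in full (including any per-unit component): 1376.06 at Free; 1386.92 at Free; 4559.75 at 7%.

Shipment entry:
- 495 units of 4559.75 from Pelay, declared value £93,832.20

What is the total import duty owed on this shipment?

£6,568.25

Line 1 (4559.75, Pelay, 495 units, £93,832.20):
Base rate for 4559.75 is 12.5%.
Origin Pelay qualifies under the Bralay–Pelay agreement and 4559.75 is covered: preferential rate 7% applies instead.
Duty = £93,832.20 × 7% = £6,568.25.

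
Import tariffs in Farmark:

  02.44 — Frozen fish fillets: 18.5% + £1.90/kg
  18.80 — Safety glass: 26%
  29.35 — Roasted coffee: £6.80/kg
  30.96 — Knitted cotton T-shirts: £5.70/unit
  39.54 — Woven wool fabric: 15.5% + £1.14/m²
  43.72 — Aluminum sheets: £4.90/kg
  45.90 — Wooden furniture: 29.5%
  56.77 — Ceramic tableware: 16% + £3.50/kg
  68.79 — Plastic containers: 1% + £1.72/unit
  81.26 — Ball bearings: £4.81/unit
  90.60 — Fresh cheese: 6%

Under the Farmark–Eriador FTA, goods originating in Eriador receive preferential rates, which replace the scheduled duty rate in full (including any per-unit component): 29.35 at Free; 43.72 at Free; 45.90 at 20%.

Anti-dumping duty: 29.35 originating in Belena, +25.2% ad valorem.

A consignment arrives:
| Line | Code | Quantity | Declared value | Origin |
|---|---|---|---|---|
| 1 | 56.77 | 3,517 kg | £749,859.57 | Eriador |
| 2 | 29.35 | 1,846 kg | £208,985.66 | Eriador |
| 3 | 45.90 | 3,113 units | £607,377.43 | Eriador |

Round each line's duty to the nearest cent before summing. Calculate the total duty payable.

£253,762.52

Line 1 (56.77, Eriador, 3,517 kg, £749,859.57):
Base rate for 56.77 is 16% + £3.50/kg.
Origin Eriador is the FTA partner but 56.77 is not on the preference list; base rate stands.
Duty = £749,859.57 × 16% + 3,517 × £3.50 = £132,287.03.
Line 2 (29.35, Eriador, 1,846 kg, £208,985.66):
Base rate for 29.35 is £6.80/kg.
Origin Eriador qualifies under the Farmark–Eriador agreement and 29.35 is covered: preferential rate Free applies instead.
The additional-duty order on 29.35 targets Belena, not Eriador; it does not apply.
Duty = £208,985.66 × 0% = £0.00.
Line 3 (45.90, Eriador, 3,113 units, £607,377.43):
Base rate for 45.90 is 29.5%.
Origin Eriador qualifies under the Farmark–Eriador agreement and 45.90 is covered: preferential rate 20% applies instead.
Duty = £607,377.43 × 20% = £121,475.49.
Total = £132,287.03 + £0.00 + £121,475.49 = £253,762.52.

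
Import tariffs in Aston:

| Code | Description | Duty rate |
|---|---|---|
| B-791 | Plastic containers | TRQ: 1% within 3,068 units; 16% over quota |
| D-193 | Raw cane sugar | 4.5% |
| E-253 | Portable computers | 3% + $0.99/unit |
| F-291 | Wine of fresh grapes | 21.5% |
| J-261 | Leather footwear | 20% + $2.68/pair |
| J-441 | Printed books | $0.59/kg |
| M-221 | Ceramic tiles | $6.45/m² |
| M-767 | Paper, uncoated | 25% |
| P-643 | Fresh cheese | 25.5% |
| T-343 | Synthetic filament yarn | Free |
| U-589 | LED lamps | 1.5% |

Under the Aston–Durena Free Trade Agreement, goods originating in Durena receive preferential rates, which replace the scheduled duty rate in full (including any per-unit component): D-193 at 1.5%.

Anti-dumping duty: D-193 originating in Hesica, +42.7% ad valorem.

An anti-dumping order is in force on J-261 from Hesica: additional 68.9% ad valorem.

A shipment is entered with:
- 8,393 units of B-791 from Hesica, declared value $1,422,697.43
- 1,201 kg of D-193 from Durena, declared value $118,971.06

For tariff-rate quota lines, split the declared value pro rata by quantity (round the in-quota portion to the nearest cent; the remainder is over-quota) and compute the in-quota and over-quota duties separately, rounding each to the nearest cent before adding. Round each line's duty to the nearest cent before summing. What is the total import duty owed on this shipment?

$151,407.66

Line 1 (B-791, Hesica, 8,393 units, $1,422,697.43):
Code B-791 is under a tariff-rate quota (threshold 3,068 units). In-quota: 3,068 units at 1%; over-quota: 5,325 units at 16%.
Pro-rata value split: in-quota = $1,422,697.43 × 3,068/8,393 = $520,056.68; over-quota = $1,422,697.43 − $520,056.68 = $902,640.75.
In-quota duty = $520,056.68 × 1% = $5,200.57. Over-quota duty = $902,640.75 × 16% = $144,422.52.
Line duty = $5,200.57 + $144,422.52 = $149,623.09.
Line 2 (D-193, Durena, 1,201 kg, $118,971.06):
Base rate for D-193 is 4.5%.
Origin Durena qualifies under the Aston–Durena agreement and D-193 is covered: preferential rate 1.5% applies instead.
The additional-duty order on D-193 targets Hesica, not Durena; it does not apply.
Duty = $118,971.06 × 1.5% = $1,784.57.
Total = $149,623.09 + $1,784.57 = $151,407.66.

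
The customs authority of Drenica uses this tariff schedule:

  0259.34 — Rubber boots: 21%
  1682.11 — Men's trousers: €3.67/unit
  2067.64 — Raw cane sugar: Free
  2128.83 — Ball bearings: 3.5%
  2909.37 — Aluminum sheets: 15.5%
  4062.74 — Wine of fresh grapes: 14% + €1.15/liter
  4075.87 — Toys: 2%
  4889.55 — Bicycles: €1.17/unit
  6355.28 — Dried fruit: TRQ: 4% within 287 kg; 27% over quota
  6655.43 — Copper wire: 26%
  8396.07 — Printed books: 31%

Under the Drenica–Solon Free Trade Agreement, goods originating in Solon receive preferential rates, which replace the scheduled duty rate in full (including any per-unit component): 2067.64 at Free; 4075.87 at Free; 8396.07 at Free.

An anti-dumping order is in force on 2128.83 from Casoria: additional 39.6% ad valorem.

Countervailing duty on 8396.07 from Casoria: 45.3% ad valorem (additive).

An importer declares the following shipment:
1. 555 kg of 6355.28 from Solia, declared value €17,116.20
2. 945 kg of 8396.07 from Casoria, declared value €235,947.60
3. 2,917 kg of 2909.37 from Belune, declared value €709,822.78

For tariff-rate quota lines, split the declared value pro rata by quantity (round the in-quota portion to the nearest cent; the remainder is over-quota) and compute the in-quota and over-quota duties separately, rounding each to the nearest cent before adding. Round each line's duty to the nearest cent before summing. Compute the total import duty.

Line 1 (6355.28, Solia, 555 kg, €17,116.20):
Code 6355.28 is under a tariff-rate quota (threshold 287 kg). In-quota: 287 kg at 4%; over-quota: 268 kg at 27%.
Pro-rata value split: in-quota = €17,116.20 × 287/555 = €8,851.08; over-quota = €17,116.20 − €8,851.08 = €8,265.12.
In-quota duty = €8,851.08 × 4% = €354.04. Over-quota duty = €8,265.12 × 27% = €2,231.58.
Line duty = €354.04 + €2,231.58 = €2,585.62.
Line 2 (8396.07, Casoria, 945 kg, €235,947.60):
Base rate for 8396.07 is 31%.
8396.07 has an FTA preferential rate, but origin Casoria is not Solon; base rate stands.
Additional duty on 8396.07 from Casoria: +45.3%. Applied ad valorem rate: 31% + 45.3% = 76.3%.
Duty = €235,947.60 × 76.3% = €180,028.02.
Line 3 (2909.37, Belune, 2,917 kg, €709,822.78):
Base rate for 2909.37 is 15.5%.
Duty = €709,822.78 × 15.5% = €110,022.53.
Total = €2,585.62 + €180,028.02 + €110,022.53 = €292,636.17.

€292,636.17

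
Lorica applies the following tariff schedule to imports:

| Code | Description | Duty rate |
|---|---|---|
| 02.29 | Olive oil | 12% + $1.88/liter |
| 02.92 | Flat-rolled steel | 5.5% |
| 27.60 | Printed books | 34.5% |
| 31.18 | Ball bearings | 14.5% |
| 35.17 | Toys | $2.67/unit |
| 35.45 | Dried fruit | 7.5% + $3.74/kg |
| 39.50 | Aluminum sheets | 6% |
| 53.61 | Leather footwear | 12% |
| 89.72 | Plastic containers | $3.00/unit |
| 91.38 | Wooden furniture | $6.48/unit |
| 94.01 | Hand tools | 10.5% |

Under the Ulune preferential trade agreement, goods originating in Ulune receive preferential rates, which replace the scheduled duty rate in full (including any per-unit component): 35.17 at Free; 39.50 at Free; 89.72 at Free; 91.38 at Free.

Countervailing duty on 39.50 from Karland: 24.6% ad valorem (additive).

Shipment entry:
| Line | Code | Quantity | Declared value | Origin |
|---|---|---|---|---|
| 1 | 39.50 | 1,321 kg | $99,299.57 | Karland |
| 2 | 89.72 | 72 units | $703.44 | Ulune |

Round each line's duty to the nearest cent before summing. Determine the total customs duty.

$30,385.67

Line 1 (39.50, Karland, 1,321 kg, $99,299.57):
Base rate for 39.50 is 6%.
39.50 has an FTA preferential rate, but origin Karland is not Ulune; base rate stands.
Additional duty on 39.50 from Karland: +24.6%. Applied ad valorem rate: 6% + 24.6% = 30.6%.
Duty = $99,299.57 × 30.6% = $30,385.67.
Line 2 (89.72, Ulune, 72 units, $703.44):
Base rate for 89.72 is $3.00/unit.
Origin Ulune qualifies under the Lorica–Ulune agreement and 89.72 is covered: preferential rate Free applies instead.
Duty = $703.44 × 0% = $0.00.
Total = $30,385.67 + $0.00 = $30,385.67.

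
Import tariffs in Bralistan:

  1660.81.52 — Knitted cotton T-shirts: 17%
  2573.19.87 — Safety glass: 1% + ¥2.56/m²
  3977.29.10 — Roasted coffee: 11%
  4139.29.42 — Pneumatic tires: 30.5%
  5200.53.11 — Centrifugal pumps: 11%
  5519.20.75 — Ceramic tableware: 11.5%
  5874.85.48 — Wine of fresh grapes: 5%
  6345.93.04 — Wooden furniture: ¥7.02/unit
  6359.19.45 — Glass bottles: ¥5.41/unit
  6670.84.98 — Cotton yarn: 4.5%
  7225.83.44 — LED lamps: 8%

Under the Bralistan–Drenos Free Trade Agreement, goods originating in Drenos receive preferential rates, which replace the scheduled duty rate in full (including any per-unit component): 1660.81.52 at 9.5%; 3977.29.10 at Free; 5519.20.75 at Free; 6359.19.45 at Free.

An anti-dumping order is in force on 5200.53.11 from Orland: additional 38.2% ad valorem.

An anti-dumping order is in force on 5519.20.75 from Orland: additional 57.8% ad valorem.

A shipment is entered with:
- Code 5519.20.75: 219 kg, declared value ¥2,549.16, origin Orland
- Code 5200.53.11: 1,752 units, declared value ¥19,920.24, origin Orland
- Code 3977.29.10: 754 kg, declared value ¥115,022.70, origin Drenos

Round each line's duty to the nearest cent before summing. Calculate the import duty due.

¥11,567.33

Line 1 (5519.20.75, Orland, 219 kg, ¥2,549.16):
Base rate for 5519.20.75 is 11.5%.
5519.20.75 has an FTA preferential rate, but origin Orland is not Drenos; base rate stands.
Additional duty on 5519.20.75 from Orland: +57.8%. Applied ad valorem rate: 11.5% + 57.8% = 69.3%.
Duty = ¥2,549.16 × 69.3% = ¥1,766.57.
Line 2 (5200.53.11, Orland, 1,752 units, ¥19,920.24):
Base rate for 5200.53.11 is 11%.
Additional duty on 5200.53.11 from Orland: +38.2%. Applied ad valorem rate: 11% + 38.2% = 49.2%.
Duty = ¥19,920.24 × 49.2% = ¥9,800.76.
Line 3 (3977.29.10, Drenos, 754 kg, ¥115,022.70):
Base rate for 3977.29.10 is 11%.
Origin Drenos qualifies under the Bralistan–Drenos agreement and 3977.29.10 is covered: preferential rate Free applies instead.
Duty = ¥115,022.70 × 0% = ¥0.00.
Total = ¥1,766.57 + ¥9,800.76 + ¥0.00 = ¥11,567.33.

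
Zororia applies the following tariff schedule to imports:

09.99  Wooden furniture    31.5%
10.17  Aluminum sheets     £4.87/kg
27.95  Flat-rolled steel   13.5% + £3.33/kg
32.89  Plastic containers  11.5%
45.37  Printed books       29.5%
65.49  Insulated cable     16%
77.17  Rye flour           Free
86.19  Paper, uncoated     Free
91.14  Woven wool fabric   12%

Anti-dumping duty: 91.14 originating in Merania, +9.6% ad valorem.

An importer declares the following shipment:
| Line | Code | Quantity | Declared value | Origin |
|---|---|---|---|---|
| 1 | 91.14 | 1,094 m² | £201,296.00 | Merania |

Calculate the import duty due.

£43,479.94

Line 1 (91.14, Merania, 1,094 m², £201,296.00):
Base rate for 91.14 is 12%.
Additional duty on 91.14 from Merania: +9.6%. Applied ad valorem rate: 12% + 9.6% = 21.6%.
Duty = £201,296.00 × 21.6% = £43,479.94.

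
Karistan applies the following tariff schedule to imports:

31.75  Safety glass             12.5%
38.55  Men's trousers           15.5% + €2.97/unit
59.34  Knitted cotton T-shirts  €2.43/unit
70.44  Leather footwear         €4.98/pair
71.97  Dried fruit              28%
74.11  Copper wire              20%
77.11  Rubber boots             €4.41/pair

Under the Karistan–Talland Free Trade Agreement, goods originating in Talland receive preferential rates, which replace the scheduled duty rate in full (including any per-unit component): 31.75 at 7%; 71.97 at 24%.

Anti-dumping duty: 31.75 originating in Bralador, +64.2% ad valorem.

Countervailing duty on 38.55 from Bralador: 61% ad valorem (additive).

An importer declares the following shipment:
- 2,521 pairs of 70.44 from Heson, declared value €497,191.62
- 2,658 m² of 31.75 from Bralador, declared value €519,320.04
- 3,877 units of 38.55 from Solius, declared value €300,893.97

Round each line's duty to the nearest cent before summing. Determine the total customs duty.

Line 1 (70.44, Heson, 2,521 pairs, €497,191.62):
Base rate for 70.44 is €4.98/pair.
Duty = 2,521 × €4.98 = €12,554.58.
Line 2 (31.75, Bralador, 2,658 m², €519,320.04):
Base rate for 31.75 is 12.5%.
31.75 has an FTA preferential rate, but origin Bralador is not Talland; base rate stands.
Additional duty on 31.75 from Bralador: +64.2%. Applied ad valorem rate: 12.5% + 64.2% = 76.7%.
Duty = €519,320.04 × 76.7% = €398,318.47.
Line 3 (38.55, Solius, 3,877 units, €300,893.97):
Base rate for 38.55 is 15.5% + €2.97/unit.
The additional-duty order on 38.55 targets Bralador, not Solius; it does not apply.
Duty = €300,893.97 × 15.5% + 3,877 × €2.97 = €58,153.26.
Total = €12,554.58 + €398,318.47 + €58,153.26 = €469,026.31.

€469,026.31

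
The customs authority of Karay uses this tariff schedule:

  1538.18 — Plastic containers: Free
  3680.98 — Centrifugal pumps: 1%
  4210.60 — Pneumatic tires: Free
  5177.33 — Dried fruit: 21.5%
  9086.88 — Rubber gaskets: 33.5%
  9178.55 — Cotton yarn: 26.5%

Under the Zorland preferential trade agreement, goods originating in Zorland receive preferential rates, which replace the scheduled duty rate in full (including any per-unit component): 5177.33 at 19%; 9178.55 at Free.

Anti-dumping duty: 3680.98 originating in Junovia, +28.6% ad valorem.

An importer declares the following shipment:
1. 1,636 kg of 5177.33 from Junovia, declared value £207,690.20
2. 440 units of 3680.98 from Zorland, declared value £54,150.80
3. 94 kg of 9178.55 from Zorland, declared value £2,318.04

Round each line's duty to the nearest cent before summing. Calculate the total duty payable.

Line 1 (5177.33, Junovia, 1,636 kg, £207,690.20):
Base rate for 5177.33 is 21.5%.
5177.33 has an FTA preferential rate, but origin Junovia is not Zorland; base rate stands.
Duty = £207,690.20 × 21.5% = £44,653.39.
Line 2 (3680.98, Zorland, 440 units, £54,150.80):
Base rate for 3680.98 is 1%.
Origin Zorland is the FTA partner but 3680.98 is not on the preference list; base rate stands.
The additional-duty order on 3680.98 targets Junovia, not Zorland; it does not apply.
Duty = £54,150.80 × 1% = £541.51.
Line 3 (9178.55, Zorland, 94 kg, £2,318.04):
Base rate for 9178.55 is 26.5%.
Origin Zorland qualifies under the Karay–Zorland agreement and 9178.55 is covered: preferential rate Free applies instead.
Duty = £2,318.04 × 0% = £0.00.
Total = £44,653.39 + £541.51 + £0.00 = £45,194.90.

£45,194.90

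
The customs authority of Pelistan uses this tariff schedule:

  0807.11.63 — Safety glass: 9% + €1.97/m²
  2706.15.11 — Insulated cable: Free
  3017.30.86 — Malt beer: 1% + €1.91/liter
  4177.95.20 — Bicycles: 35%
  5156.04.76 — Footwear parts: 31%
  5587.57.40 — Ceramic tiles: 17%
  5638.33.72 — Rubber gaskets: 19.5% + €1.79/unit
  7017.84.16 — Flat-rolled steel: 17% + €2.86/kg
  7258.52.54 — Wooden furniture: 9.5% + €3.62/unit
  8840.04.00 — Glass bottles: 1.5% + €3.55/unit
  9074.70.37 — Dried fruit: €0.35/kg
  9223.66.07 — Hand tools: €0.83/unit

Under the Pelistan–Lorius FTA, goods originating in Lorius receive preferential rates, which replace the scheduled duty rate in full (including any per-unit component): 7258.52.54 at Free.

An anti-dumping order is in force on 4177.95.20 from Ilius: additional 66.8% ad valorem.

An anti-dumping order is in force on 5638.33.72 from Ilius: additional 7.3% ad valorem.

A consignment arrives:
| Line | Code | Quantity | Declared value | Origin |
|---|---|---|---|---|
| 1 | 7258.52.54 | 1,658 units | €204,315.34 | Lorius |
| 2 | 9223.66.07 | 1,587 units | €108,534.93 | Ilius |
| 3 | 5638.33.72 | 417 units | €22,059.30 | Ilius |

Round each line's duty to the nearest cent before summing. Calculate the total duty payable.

€7,975.53

Line 1 (7258.52.54, Lorius, 1,658 units, €204,315.34):
Base rate for 7258.52.54 is 9.5% + €3.62/unit.
Origin Lorius qualifies under the Pelistan–Lorius agreement and 7258.52.54 is covered: preferential rate Free applies instead.
Duty = €204,315.34 × 0% = €0.00.
Line 2 (9223.66.07, Ilius, 1,587 units, €108,534.93):
Base rate for 9223.66.07 is €0.83/unit.
Duty = 1,587 × €0.83 = €1,317.21.
Line 3 (5638.33.72, Ilius, 417 units, €22,059.30):
Base rate for 5638.33.72 is 19.5% + €1.79/unit.
Additional duty on 5638.33.72 from Ilius: +7.3%. Applied ad valorem rate: 19.5% + 7.3% = 26.8%.
Duty = €22,059.30 × 26.8% + 417 × €1.79 = €6,658.32.
Total = €0.00 + €1,317.21 + €6,658.32 = €7,975.53.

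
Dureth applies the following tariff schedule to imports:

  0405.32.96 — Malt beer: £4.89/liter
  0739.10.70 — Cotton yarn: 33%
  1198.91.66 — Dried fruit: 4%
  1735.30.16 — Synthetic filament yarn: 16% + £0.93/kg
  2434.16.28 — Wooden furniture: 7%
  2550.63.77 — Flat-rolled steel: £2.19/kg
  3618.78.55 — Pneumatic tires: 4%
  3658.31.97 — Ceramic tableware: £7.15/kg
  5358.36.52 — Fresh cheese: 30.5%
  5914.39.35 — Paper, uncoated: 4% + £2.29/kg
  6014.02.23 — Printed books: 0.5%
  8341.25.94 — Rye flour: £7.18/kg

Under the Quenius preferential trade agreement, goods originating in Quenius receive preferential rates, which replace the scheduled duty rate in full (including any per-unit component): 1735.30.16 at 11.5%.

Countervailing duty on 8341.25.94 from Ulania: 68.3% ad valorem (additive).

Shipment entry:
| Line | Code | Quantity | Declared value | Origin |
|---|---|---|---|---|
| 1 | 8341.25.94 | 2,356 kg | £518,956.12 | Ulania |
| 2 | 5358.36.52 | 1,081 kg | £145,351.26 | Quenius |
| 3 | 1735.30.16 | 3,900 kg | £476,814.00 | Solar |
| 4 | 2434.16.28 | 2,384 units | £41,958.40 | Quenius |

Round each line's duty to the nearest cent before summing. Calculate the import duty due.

£498,549.57

Line 1 (8341.25.94, Ulania, 2,356 kg, £518,956.12):
Base rate for 8341.25.94 is £7.18/kg.
Additional duty on 8341.25.94 from Ulania: +68.3% ad valorem. Applied ad valorem rate = 68.3%.
Duty = £518,956.12 × 68.3% + 2,356 × £7.18 = £371,363.11.
Line 2 (5358.36.52, Quenius, 1,081 kg, £145,351.26):
Base rate for 5358.36.52 is 30.5%.
Origin Quenius is the FTA partner but 5358.36.52 is not on the preference list; base rate stands.
Duty = £145,351.26 × 30.5% = £44,332.13.
Line 3 (1735.30.16, Solar, 3,900 kg, £476,814.00):
Base rate for 1735.30.16 is 16% + £0.93/kg.
1735.30.16 has an FTA preferential rate, but origin Solar is not Quenius; base rate stands.
Duty = £476,814.00 × 16% + 3,900 × £0.93 = £79,917.24.
Line 4 (2434.16.28, Quenius, 2,384 units, £41,958.40):
Base rate for 2434.16.28 is 7%.
Origin Quenius is the FTA partner but 2434.16.28 is not on the preference list; base rate stands.
Duty = £41,958.40 × 7% = £2,937.09.
Total = £371,363.11 + £44,332.13 + £79,917.24 + £2,937.09 = £498,549.57.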